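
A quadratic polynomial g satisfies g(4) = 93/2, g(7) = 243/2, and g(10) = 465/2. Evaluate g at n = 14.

873/2

Write g(n) = an^2 + bn + c. Substituting each data point gives a linear system:
  16a + 4b + c = 93/2
  49a + 7b + c = 243/2
  100a + 10b + c = 465/2
Solving the system yields a = 2, b = 3, c = 5/2.
So g(n) = 2n^2 + 3n + 5/2.
Then g(14) = 873/2.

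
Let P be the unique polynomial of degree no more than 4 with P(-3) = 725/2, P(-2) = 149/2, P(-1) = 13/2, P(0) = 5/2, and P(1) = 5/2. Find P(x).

Using the Lagrange interpolation formula with nodes -3, -2, -1, 0, 1:
  L_0(x) = (x + 2)(x + 1)x(x - 1) / 24
  L_1(x) = (x + 3)(x + 1)x(x - 1) / -6
  L_2(x) = (x + 3)(x + 2)x(x - 1) / 4
  L_3(x) = (x + 3)(x + 2)(x + 1)(x - 1) / -6
  L_4(x) = (x + 3)(x + 2)(x + 1)x / 24
Then P(x) = 725/2·L_0(x) + 149/2·L_1(x) + 13/2·L_2(x) + 5/2·L_3(x) + 5/2·L_4(x).
Expanding and collecting terms gives P(x) = 4x⁴ - 2x³ - 2x² + 5/2.
Check: P(-1) = 13/2. ✓

P(x) = 4x^4 - 2x^3 - 2x^2 + 5/2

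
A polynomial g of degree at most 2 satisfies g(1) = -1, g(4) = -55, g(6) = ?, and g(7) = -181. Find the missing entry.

The 3 known points determine the degree-2 polynomial uniquely.
Write g(t) = at^2 + bt + c. Substituting each data point gives a linear system:
  a + b + c = -1
  16a + 4b + c = -55
  49a + 7b + c = -181
Solving the system yields a = -4, b = 2, c = 1.
So g(t) = -4t^2 + 2t + 1.
Then g(6) = -131.

-131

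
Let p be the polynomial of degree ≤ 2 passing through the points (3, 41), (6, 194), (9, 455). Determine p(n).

p(n) = 6n^2 - 3n - 4

Using the Lagrange interpolation formula with nodes 3, 6, 9:
  L_0(n) = (n - 6)(n - 9) / 18
  L_1(n) = (n - 3)(n - 9) / -9
  L_2(n) = (n - 3)(n - 6) / 18
Then p(n) = 41·L_0(n) + 194·L_1(n) + 455·L_2(n).
Expanding and collecting terms gives p(n) = 6n^2 - 3n - 4.
Check: p(3) = 41. ✓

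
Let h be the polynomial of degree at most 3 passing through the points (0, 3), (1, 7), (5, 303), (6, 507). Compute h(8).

Write h(n) = an^3 + bn^2 + cn + d. Substituting each data point gives a linear system:
  d = 3
  a + b + c + d = 7
  125a + 25b + 5c + d = 303
  216a + 36b + 6c + d = 507
Solving the system yields a = 2, b = 2, c = 0, d = 3.
So h(n) = 2n³ + 2n² + 3.
Then h(8) = 1155.

1155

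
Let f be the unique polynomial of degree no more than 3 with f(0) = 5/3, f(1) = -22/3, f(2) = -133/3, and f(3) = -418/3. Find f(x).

Write f(x) = ax^3 + bx^2 + cx + d. Substituting each data point gives a linear system:
  d = 5/3
  a + b + c + d = -22/3
  8a + 4b + 2c + d = -133/3
  27a + 9b + 3c + d = -418/3
Solving the system yields a = -5, b = 1, c = -5, d = 5/3.
So f(x) = -5x^3 + x^2 - 5x + 5/3.
Check: f(1) = -22/3. ✓

f(x) = -5x^3 + x^2 - 5x + 5/3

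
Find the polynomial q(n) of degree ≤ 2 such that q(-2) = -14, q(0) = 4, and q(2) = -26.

Using the Lagrange interpolation formula with nodes -2, 0, 2:
  L_0(n) = n(n - 2) / 8
  L_1(n) = (n + 2)(n - 2) / -4
  L_2(n) = (n + 2)n / 8
Then q(n) = -14·L_0(n) + 4·L_1(n) - 26·L_2(n).
Expanding and collecting terms gives q(n) = -6n^2 - 3n + 4.
Check: q(-2) = -14. ✓

q(n) = -6n^2 - 3n + 4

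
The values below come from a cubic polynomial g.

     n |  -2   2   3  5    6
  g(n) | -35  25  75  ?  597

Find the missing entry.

343

The 4 known points determine the degree-3 polynomial uniquely.
Write g(n) = an^3 + bn^2 + cn + d. Substituting each data point gives a linear system:
  -8a + 4b - 2c + d = -35
  8a + 4b + 2c + d = 25
  27a + 9b + 3c + d = 75
  216a + 36b + 6c + d = 597
Solving the system yields a = 3, b = -2, c = 3, d = 3.
So g(n) = 3n^3 - 2n^2 + 3n + 3.
Then g(5) = 343.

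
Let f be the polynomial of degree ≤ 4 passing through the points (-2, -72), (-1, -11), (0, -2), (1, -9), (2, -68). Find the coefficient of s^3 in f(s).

0

Write f(s) = as^4 + bs^3 + cs^2 + ds + e. Substituting each data point gives a linear system:
  16a - 8b + 4c - 2d + e = -72
  a - b + c - d + e = -11
  e = -2
  a + b + c + d + e = -9
  16a + 8b + 4c + 2d + e = -68
Solving the system yields a = -3, b = 0, c = -5, d = 1, e = -2.
So f(s) = -3s^4 - 5s^2 + s - 2.
The coefficient of s^3 is 0.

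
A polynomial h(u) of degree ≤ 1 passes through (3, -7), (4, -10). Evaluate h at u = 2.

-4

Write h(u) = au + b. Substituting each data point gives a linear system:
  3a + b = -7
  4a + b = -10
Solving the system yields a = -3, b = 2.
So h(u) = -3u + 2.
Then h(2) = -4.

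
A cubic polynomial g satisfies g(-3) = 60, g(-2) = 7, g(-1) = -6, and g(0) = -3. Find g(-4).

177

Forward differences of the values at s = -3, -2, -1, 0:
  g  : 60  7  -6  -3
  Δ  : -53  -13  3
  Δ^2: 40  16
  Δ^3: -24
The third differences are constant, confirming degree 3.
Interpolating (Newton forward form) and evaluating at s = -4 gives g(-4) = 177.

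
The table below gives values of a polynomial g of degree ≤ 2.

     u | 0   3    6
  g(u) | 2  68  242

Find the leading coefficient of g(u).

Write g(u) = au^2 + bu + c. Substituting each data point gives a linear system:
  c = 2
  9a + 3b + c = 68
  36a + 6b + c = 242
Solving the system yields a = 6, b = 4, c = 2.
So g(u) = 6u^2 + 4u + 2.
The leading coefficient is 6.

6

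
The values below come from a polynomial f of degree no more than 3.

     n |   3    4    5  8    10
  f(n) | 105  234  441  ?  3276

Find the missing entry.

The 4 known points determine the degree-3 polynomial uniquely.
Write f(n) = an^3 + bn^2 + cn + d. Substituting each data point gives a linear system:
  27a + 9b + 3c + d = 105
  64a + 16b + 4c + d = 234
  125a + 25b + 5c + d = 441
  1000a + 100b + 10c + d = 3276
Solving the system yields a = 3, b = 3, c = -3, d = 6.
So f(n) = 3n^3 + 3n^2 - 3n + 6.
Then f(8) = 1710.

1710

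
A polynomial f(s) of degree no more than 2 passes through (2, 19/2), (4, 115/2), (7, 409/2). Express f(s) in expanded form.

Write f(s) = as^2 + bs + c. Substituting each data point gives a linear system:
  4a + 2b + c = 19/2
  16a + 4b + c = 115/2
  49a + 7b + c = 409/2
Solving the system yields a = 5, b = -6, c = 3/2.
So f(s) = 5s^2 - 6s + 3/2.
Check: f(7) = 409/2. ✓

f(s) = 5s^2 - 6s + 3/2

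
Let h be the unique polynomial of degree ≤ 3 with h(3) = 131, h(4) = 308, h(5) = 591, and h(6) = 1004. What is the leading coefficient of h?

4

Write h(u) = au^3 + bu^2 + cu + d. Substituting each data point gives a linear system:
  27a + 9b + 3c + d = 131
  64a + 16b + 4c + d = 308
  125a + 25b + 5c + d = 591
  216a + 36b + 6c + d = 1004
Solving the system yields a = 4, b = 5, c = -6, d = -4.
So h(u) = 4u³ + 5u² - 6u - 4.
The leading coefficient is 4.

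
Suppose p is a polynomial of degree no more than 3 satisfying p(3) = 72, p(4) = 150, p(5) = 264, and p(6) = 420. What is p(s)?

Write p(s) = as^3 + bs^2 + cs + d. Substituting each data point gives a linear system:
  27a + 9b + 3c + d = 72
  64a + 16b + 4c + d = 150
  125a + 25b + 5c + d = 264
  216a + 36b + 6c + d = 420
Solving the system yields a = 1, b = 6, c = -1, d = -6.
So p(s) = s³ + 6s² - s - 6.
Check: p(6) = 420. ✓

p(s) = s^3 + 6s^2 - s - 6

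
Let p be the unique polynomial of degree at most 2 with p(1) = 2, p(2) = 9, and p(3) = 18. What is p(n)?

Write p(n) = an^2 + bn + c. Substituting each data point gives a linear system:
  a + b + c = 2
  4a + 2b + c = 9
  9a + 3b + c = 18
Solving the system yields a = 1, b = 4, c = -3.
So p(n) = n² + 4n - 3.
Check: p(3) = 18. ✓

p(n) = n^2 + 4n - 3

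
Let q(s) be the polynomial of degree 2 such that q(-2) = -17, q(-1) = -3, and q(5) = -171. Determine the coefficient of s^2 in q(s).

-6

Write q(s) = as^2 + bs + c. Substituting each data point gives a linear system:
  4a - 2b + c = -17
  a - b + c = -3
  25a + 5b + c = -171
Solving the system yields a = -6, b = -4, c = -1.
So q(s) = -6s^2 - 4s - 1.
The leading coefficient is -6.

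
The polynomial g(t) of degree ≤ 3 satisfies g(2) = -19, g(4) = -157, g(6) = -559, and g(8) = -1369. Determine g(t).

g(t) = -3t^3 + 3t^2 - 3t - 1

Using the Lagrange interpolation formula with nodes 2, 4, 6, 8:
  L_0(t) = (t - 4)(t - 6)(t - 8) / -48
  L_1(t) = (t - 2)(t - 6)(t - 8) / 16
  L_2(t) = (t - 2)(t - 4)(t - 8) / -16
  L_3(t) = (t - 2)(t - 4)(t - 6) / 48
Then g(t) = -19·L_0(t) - 157·L_1(t) - 559·L_2(t) - 1369·L_3(t).
Expanding and collecting terms gives g(t) = -3t^3 + 3t^2 - 3t - 1.
Check: g(2) = -19. ✓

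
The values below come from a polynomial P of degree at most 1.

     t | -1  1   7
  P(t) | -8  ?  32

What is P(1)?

The 2 known points determine the degree-1 polynomial uniquely.
Write P(t) = at + b. Substituting each data point gives a linear system:
  -a + b = -8
  7a + b = 32
Solving the system yields a = 5, b = -3.
So P(t) = 5t - 3.
Then P(1) = 2.

2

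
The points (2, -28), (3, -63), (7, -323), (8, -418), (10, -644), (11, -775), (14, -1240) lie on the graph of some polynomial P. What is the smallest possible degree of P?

2

Divided differences on the nodes 2, 3, 7, 8, 10, 11, 14:
  order 0: -28  -63  -323  -418  -644  -775  -1240
  order 1: -35  -65  -95  -113  -131  -155
  order 2: -6  -6  -6  -6  -6
  order 3: 0  0  0  0
  order 4: 0  0  0
  order 5: 0  0
  order 6: 0
The order-2 divided differences are all -6 (nonzero) and every higher order vanishes, so the data lies on a polynomial of degree exactly 2.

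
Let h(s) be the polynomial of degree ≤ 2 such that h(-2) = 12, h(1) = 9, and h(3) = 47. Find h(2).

24

Using the Lagrange interpolation formula with nodes -2, 1, 3:
  L_0(s) = (s - 1)(s - 3) / 15
  L_1(s) = (s + 2)(s - 3) / -6
  L_2(s) = (s + 2)(s - 1) / 10
Then h(s) = 12·L_0(s) + 9·L_1(s) + 47·L_2(s).
Expanding and collecting terms gives h(s) = 4s² + 3s + 2.
Evaluating at s = 2: h(2) = 24.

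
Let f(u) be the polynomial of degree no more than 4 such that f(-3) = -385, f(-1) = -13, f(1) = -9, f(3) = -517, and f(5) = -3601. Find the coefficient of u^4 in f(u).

-5

Write f(u) = au^4 + bu^3 + cu^2 + du + e. Substituting each data point gives a linear system:
  81a - 27b + 9c - 3d + e = -385
  a - b + c - d + e = -13
  a + b + c + d + e = -9
  81a + 27b + 9c + 3d + e = -517
  625a + 125b + 25c + 5d + e = -3601
Solving the system yields a = -5, b = -3, c = -5, d = 5, e = -1.
So f(u) = -5u^4 - 3u^3 - 5u^2 + 5u - 1.
The leading coefficient is -5.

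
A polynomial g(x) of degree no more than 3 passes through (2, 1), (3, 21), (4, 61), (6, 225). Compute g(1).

-5

Write g(x) = ax^3 + bx^2 + cx + d. Substituting each data point gives a linear system:
  8a + 4b + 2c + d = 1
  27a + 9b + 3c + d = 21
  64a + 16b + 4c + d = 61
  216a + 36b + 6c + d = 225
Solving the system yields a = 1, b = 1, c = -4, d = -3.
So g(x) = x^3 + x^2 - 4x - 3.
Then g(1) = -5.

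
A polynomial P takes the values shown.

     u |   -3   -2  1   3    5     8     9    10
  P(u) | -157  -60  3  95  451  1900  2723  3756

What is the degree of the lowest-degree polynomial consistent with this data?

Divided differences on the nodes -3, -2, 1, 3, 5, 8, 9, 10:
  order 0: -157  -60  3  95  451  1900  2723  3756
  order 1: 97  21  46  178  483  823  1033
  order 2: -19  5  33  61  85  105
  order 3: 4  4  4  4  4
  order 4: 0  0  0  0
  order 5: 0  0  0
  order 6: 0  0
  order 7: 0
The order-3 divided differences are all 4 (nonzero) and every higher order vanishes, so the data lies on a polynomial of degree exactly 3.

3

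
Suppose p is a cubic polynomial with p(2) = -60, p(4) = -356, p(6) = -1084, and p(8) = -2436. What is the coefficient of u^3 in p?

Write p(u) = au^3 + bu^2 + cu + d. Substituting each data point gives a linear system:
  8a + 4b + 2c + d = -60
  64a + 16b + 4c + d = -356
  216a + 36b + 6c + d = -1084
  512a + 64b + 8c + d = -2436
Solving the system yields a = -4, b = -6, c = 0, d = -4.
So p(u) = -4u^3 - 6u^2 - 4.
The leading coefficient is -4.

-4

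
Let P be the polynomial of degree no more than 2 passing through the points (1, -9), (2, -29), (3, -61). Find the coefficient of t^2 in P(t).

-6

Write P(t) = at^2 + bt + c. Substituting each data point gives a linear system:
  a + b + c = -9
  4a + 2b + c = -29
  9a + 3b + c = -61
Solving the system yields a = -6, b = -2, c = -1.
So P(t) = -6t^2 - 2t - 1.
The leading coefficient is -6.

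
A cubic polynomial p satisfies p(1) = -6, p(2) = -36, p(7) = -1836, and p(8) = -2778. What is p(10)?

-5532

Write p(n) = an^3 + bn^2 + cn + d. Substituting each data point gives a linear system:
  a + b + c + d = -6
  8a + 4b + 2c + d = -36
  343a + 49b + 7c + d = -1836
  512a + 64b + 8c + d = -2778
Solving the system yields a = -6, b = 5, c = -3, d = -2.
So p(n) = -6n^3 + 5n^2 - 3n - 2.
Then p(10) = -5532.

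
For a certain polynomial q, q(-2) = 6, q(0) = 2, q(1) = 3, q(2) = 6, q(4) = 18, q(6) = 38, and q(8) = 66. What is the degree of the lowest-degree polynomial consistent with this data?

Divided differences on the nodes -2, 0, 1, 2, 4, 6, 8:
  order 0: 6  2  3  6  18  38  66
  order 1: -2  1  3  6  10  14
  order 2: 1  1  1  1  1
  order 3: 0  0  0  0
  order 4: 0  0  0
  order 5: 0  0
  order 6: 0
The order-2 divided differences are all 1 (nonzero) and every higher order vanishes, so the data lies on a polynomial of degree exactly 2.

2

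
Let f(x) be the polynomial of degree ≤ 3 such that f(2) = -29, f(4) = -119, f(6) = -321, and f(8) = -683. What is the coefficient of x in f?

Write f(x) = ax^3 + bx^2 + cx + d. Substituting each data point gives a linear system:
  8a + 4b + 2c + d = -29
  64a + 16b + 4c + d = -119
  216a + 36b + 6c + d = -321
  512a + 64b + 8c + d = -683
Solving the system yields a = -1, b = -2, c = -5, d = -3.
So f(x) = -x^3 - 2x^2 - 5x - 3.
The coefficient of x is -5.

-5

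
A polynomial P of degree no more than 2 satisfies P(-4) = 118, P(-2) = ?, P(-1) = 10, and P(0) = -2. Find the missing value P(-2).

The 3 known points determine the degree-2 polynomial uniquely.
Write P(x) = ax^2 + bx + c. Substituting each data point gives a linear system:
  16a - 4b + c = 118
  a - b + c = 10
  c = -2
Solving the system yields a = 6, b = -6, c = -2.
So P(x) = 6x² - 6x - 2.
Then P(-2) = 34.

34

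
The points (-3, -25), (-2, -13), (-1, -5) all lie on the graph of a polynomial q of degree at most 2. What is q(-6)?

-85

Using the Lagrange interpolation formula with nodes -3, -2, -1:
  L_0(t) = (t + 2)(t + 1) / 2
  L_1(t) = (t + 3)(t + 1) / -1
  L_2(t) = (t + 3)(t + 2) / 2
Then q(t) = -25·L_0(t) - 13·L_1(t) - 5·L_2(t).
Expanding and collecting terms gives q(t) = -2t² + 2t - 1.
Evaluating at t = -6: q(-6) = -85.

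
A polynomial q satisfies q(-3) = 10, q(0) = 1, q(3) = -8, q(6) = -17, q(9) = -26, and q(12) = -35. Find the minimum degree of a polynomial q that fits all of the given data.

Forward differences of the values at x = -3, 0, 3, 6, 9, 12:
  q  : 10  1  -8  -17  -26  -35
  Δ  : -9  -9  -9  -9  -9
  Δ^2: 0  0  0  0
  Δ^3: 0  0  0
  Δ^4: 0  0
  Δ^5: 0
The first differences are constant (-9) and nonzero, while all higher differences vanish, so the minimal degree is 1.

1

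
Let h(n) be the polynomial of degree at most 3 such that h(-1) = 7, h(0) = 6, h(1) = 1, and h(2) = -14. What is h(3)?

Write h(n) = an^3 + bn^2 + cn + d. Substituting each data point gives a linear system:
  -a + b - c + d = 7
  d = 6
  a + b + c + d = 1
  8a + 4b + 2c + d = -14
Solving the system yields a = -1, b = -2, c = -2, d = 6.
So h(n) = -n^3 - 2n^2 - 2n + 6.
Then h(3) = -45.

-45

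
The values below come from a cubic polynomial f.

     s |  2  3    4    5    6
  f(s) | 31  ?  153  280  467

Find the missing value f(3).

The 4 known points determine the degree-3 polynomial uniquely.
Write f(s) = as^3 + bs^2 + cs + d. Substituting each data point gives a linear system:
  8a + 4b + 2c + d = 31
  64a + 16b + 4c + d = 153
  125a + 25b + 5c + d = 280
  216a + 36b + 6c + d = 467
Solving the system yields a = 2, b = 0, c = 5, d = 5.
So f(s) = 2s^3 + 5s + 5.
Then f(3) = 74.

74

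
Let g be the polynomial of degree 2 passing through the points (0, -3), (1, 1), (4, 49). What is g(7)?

151

Using the Lagrange interpolation formula with nodes 0, 1, 4:
  L_0(u) = (u - 1)(u - 4) / 4
  L_1(u) = u(u - 4) / -3
  L_2(u) = u(u - 1) / 12
Then g(u) = -3·L_0(u) + 1·L_1(u) + 49·L_2(u).
Expanding and collecting terms gives g(u) = 3u² + u - 3.
Evaluating at u = 7: g(7) = 151.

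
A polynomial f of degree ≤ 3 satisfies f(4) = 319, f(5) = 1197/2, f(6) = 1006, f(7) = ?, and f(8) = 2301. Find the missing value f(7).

3131/2

On equispaced nodes a degree-3 polynomial has vanishing fourth forward difference, so
  f(4) - 4·f(5) + 6·f(6) - 4·f(7) + f(8) = 0.
Substituting the known values and solving for f(7):
  -4·f(7) = -6262
  f(7) = 3131/2.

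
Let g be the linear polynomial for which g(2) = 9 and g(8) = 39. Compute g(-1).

-6

Write g(n) = an + b. Substituting each data point gives a linear system:
  2a + b = 9
  8a + b = 39
Solving the system yields a = 5, b = -1.
So g(n) = 5n - 1.
Then g(-1) = -6.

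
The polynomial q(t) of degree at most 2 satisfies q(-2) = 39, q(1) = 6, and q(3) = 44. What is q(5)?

130

Using the Lagrange interpolation formula with nodes -2, 1, 3:
  L_0(t) = (t - 1)(t - 3) / 15
  L_1(t) = (t + 2)(t - 3) / -6
  L_2(t) = (t + 2)(t - 1) / 10
Then q(t) = 39·L_0(t) + 6·L_1(t) + 44·L_2(t).
Expanding and collecting terms gives q(t) = 6t^2 - 5t + 5.
Evaluating at t = 5: q(5) = 130.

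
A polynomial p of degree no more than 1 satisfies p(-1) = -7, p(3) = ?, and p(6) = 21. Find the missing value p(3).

The 2 known points determine the degree-1 polynomial uniquely.
Write p(t) = at + b. Substituting each data point gives a linear system:
  -a + b = -7
  6a + b = 21
Solving the system yields a = 4, b = -3.
So p(t) = 4t - 3.
Then p(3) = 9.

9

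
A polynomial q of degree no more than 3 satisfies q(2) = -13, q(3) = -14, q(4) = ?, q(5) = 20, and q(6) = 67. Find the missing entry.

On equispaced nodes a degree-3 polynomial has vanishing fourth forward difference, so
  q(2) - 4·q(3) + 6·q(4) - 4·q(5) + q(6) = 0.
Substituting the known values and solving for q(4):
  6·q(4) = -30
  q(4) = -5.

-5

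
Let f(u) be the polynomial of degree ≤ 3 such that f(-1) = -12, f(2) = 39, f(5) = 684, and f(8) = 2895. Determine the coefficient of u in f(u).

2

Write f(u) = au^3 + bu^2 + cu + d. Substituting each data point gives a linear system:
  -a + b - c + d = -12
  8a + 4b + 2c + d = 39
  125a + 25b + 5c + d = 684
  512a + 64b + 8c + d = 2895
Solving the system yields a = 6, b = -3, c = 2, d = -1.
So f(u) = 6u^3 - 3u^2 + 2u - 1.
The coefficient of u is 2.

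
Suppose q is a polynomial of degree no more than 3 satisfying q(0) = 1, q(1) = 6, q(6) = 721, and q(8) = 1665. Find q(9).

Write q(s) = as^3 + bs^2 + cs + d. Substituting each data point gives a linear system:
  d = 1
  a + b + c + d = 6
  216a + 36b + 6c + d = 721
  512a + 64b + 8c + d = 1665
Solving the system yields a = 3, b = 2, c = 0, d = 1.
So q(s) = 3s³ + 2s² + 1.
Then q(9) = 2350.

2350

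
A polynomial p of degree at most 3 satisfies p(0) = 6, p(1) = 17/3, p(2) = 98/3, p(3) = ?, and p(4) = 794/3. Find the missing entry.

111

On equispaced nodes a degree-3 polynomial has vanishing fourth forward difference, so
  p(0) - 4·p(1) + 6·p(2) - 4·p(3) + p(4) = 0.
Substituting the known values and solving for p(3):
  -4·p(3) = -444
  p(3) = 111.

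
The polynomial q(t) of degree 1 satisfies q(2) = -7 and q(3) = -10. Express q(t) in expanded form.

Using the Lagrange interpolation formula with nodes 2, 3:
  L_0(t) = (t - 3) / -1
  L_1(t) = (t - 2) / 1
Then q(t) = -7·L_0(t) - 10·L_1(t).
Expanding and collecting terms gives q(t) = -3t - 1.
Check: q(3) = -10. ✓

q(t) = -3t - 1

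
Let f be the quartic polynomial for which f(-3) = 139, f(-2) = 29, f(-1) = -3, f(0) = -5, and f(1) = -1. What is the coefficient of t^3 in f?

Write f(t) = at^4 + bt^3 + ct^2 + dt + e. Substituting each data point gives a linear system:
  81a - 27b + 9c - 3d + e = 139
  16a - 8b + 4c - 2d + e = 29
  a - b + c - d + e = -3
  e = -5
  a + b + c + d + e = -1
Solving the system yields a = 1, b = -2, c = 2, d = 3, e = -5.
So f(t) = t^4 - 2t^3 + 2t^2 + 3t - 5.
The coefficient of t^3 is -2.

-2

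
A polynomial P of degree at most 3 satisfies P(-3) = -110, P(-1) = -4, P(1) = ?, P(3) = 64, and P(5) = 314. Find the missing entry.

6

On equispaced nodes a degree-3 polynomial has vanishing fourth forward difference, so
  P(-3) - 4·P(-1) + 6·P(1) - 4·P(3) + P(5) = 0.
Substituting the known values and solving for P(1):
  6·P(1) = 36
  P(1) = 6.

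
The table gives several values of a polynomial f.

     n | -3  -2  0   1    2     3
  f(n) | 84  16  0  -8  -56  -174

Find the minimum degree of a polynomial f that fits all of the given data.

3

Divided differences on the nodes -3, -2, 0, 1, 2, 3:
  order 0: 84  16  0  -8  -56  -174
  order 1: -68  -8  -8  -48  -118
  order 2: 20  0  -20  -35
  order 3: -5  -5  -5
  order 4: 0  0
  order 5: 0
The order-3 divided differences are all -5 (nonzero) and every higher order vanishes, so the data lies on a polynomial of degree exactly 3.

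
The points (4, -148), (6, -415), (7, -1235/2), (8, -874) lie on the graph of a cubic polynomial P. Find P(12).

Using the Lagrange interpolation formula with nodes 4, 6, 7, 8:
  L_0(x) = (x - 6)(x - 7)(x - 8) / -24
  L_1(x) = (x - 4)(x - 7)(x - 8) / 4
  L_2(x) = (x - 4)(x - 6)(x - 8) / -3
  L_3(x) = (x - 4)(x - 6)(x - 7) / 8
Then P(x) = -148·L_0(x) - 415·L_1(x) - 1235/2·L_2(x) - 874·L_3(x).
Expanding and collecting terms gives P(x) = -x^3 - 6x^2 + (5/2)x + 2.
Evaluating at x = 12: P(12) = -2560.

-2560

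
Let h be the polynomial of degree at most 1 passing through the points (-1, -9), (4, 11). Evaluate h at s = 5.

Write h(s) = as + b. Substituting each data point gives a linear system:
  -a + b = -9
  4a + b = 11
Solving the system yields a = 4, b = -5.
So h(s) = 4s - 5.
Then h(5) = 15.

15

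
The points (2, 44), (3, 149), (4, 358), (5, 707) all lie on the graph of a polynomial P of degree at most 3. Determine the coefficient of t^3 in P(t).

Write P(t) = at^3 + bt^2 + ct + d. Substituting each data point gives a linear system:
  8a + 4b + 2c + d = 44
  27a + 9b + 3c + d = 149
  64a + 16b + 4c + d = 358
  125a + 25b + 5c + d = 707
Solving the system yields a = 6, b = -2, c = 1, d = 2.
So P(t) = 6t^3 - 2t^2 + t + 2.
The leading coefficient is 6.

6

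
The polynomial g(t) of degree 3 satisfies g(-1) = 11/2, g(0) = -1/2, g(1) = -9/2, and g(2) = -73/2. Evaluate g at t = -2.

Using the Lagrange interpolation formula with nodes -1, 0, 1, 2:
  L_0(t) = t(t - 1)(t - 2) / -6
  L_1(t) = (t + 1)(t - 1)(t - 2) / 2
  L_2(t) = (t + 1)t(t - 2) / -2
  L_3(t) = (t + 1)t(t - 1) / 6
Then g(t) = 11/2·L_0(t) - 1/2·L_1(t) - 9/2·L_2(t) - 73/2·L_3(t).
Expanding and collecting terms gives g(t) = -5t^3 + t^2 - 1/2.
Evaluating at t = -2: g(-2) = 87/2.

87/2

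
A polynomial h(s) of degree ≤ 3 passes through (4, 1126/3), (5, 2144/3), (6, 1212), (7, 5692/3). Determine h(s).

Write h(s) = as^3 + bs^2 + cs + d. Substituting each data point gives a linear system:
  64a + 16b + 4c + d = 1126/3
  125a + 25b + 5c + d = 2144/3
  216a + 36b + 6c + d = 1212
  343a + 49b + 7c + d = 5692/3
Solving the system yields a = 5, b = 4, c = -5/3, d = -2.
So h(s) = 5s³ + 4s² - (5/3)s - 2.
Check: h(5) = 2144/3. ✓

h(s) = 5s^3 + 4s^2 - (5/3)s - 2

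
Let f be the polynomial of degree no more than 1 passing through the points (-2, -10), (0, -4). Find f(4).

8

Write f(u) = au + b. Substituting each data point gives a linear system:
  -2a + b = -10
  b = -4
Solving the system yields a = 3, b = -4.
So f(u) = 3u - 4.
Then f(4) = 8.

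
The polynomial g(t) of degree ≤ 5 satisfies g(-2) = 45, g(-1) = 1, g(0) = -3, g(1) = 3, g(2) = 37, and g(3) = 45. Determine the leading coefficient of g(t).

Write g(t) = at^5 + bt^4 + ct^3 + dt^2 + et + k. Substituting each data point gives a linear system:
  -32a + 16b - 8c + 4d - 2e + k = 45
  -a + b - c + d - e + k = 1
  k = -3
  a + b + c + d + e + k = 3
  32a + 16b + 8c + 4d + 2e + k = 37
  243a + 81b + 27c + 9d + 3e + k = 45
Solving the system yields a = -1, b = 2, c = 4, d = 3, e = -2, k = -3.
So g(t) = -t⁵ + 2t⁴ + 4t³ + 3t² - 2t - 3.
The leading coefficient is -1.

-1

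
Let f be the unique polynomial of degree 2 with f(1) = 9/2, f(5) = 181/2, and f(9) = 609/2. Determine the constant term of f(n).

3

Write f(n) = an^2 + bn + c. Substituting each data point gives a linear system:
  a + b + c = 9/2
  25a + 5b + c = 181/2
  81a + 9b + c = 609/2
Solving the system yields a = 4, b = -5/2, c = 3.
So f(n) = 4n² - (5/2)n + 3.
The constant term is 3.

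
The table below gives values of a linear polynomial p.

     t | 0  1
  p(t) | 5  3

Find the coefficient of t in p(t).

Write p(t) = at + b. Substituting each data point gives a linear system:
  b = 5
  a + b = 3
Solving the system yields a = -2, b = 5.
So p(t) = -2t + 5.
The leading coefficient is -2.

-2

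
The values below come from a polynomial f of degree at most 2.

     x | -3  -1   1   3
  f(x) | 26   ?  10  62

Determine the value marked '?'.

The 3 known points determine the degree-2 polynomial uniquely.
Write f(x) = ax^2 + bx + c. Substituting each data point gives a linear system:
  9a - 3b + c = 26
  a + b + c = 10
  9a + 3b + c = 62
Solving the system yields a = 5, b = 6, c = -1.
So f(x) = 5x^2 + 6x - 1.
Then f(-1) = -2.

-2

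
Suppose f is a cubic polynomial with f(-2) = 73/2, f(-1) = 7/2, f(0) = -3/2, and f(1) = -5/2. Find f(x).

f(x) = -4x^3 + 2x^2 + x - 3/2

Using the Lagrange interpolation formula with nodes -2, -1, 0, 1:
  L_0(x) = (x + 1)x(x - 1) / -6
  L_1(x) = (x + 2)x(x - 1) / 2
  L_2(x) = (x + 2)(x + 1)(x - 1) / -2
  L_3(x) = (x + 2)(x + 1)x / 6
Then f(x) = 73/2·L_0(x) + 7/2·L_1(x) - 3/2·L_2(x) - 5/2·L_3(x).
Expanding and collecting terms gives f(x) = -4x³ + 2x² + x - 3/2.
Check: f(-2) = 73/2. ✓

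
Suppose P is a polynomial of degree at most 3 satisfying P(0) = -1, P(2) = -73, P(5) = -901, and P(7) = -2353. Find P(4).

Write P(s) = as^3 + bs^2 + cs + d. Substituting each data point gives a linear system:
  d = -1
  8a + 4b + 2c + d = -73
  125a + 25b + 5c + d = -901
  343a + 49b + 7c + d = -2353
Solving the system yields a = -6, b = -6, c = 0, d = -1.
So P(s) = -6s^3 - 6s^2 - 1.
Then P(4) = -481.

-481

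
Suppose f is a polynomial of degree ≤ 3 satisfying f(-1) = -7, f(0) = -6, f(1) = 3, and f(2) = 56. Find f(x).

Write f(x) = ax^3 + bx^2 + cx + d. Substituting each data point gives a linear system:
  -a + b - c + d = -7
  d = -6
  a + b + c + d = 3
  8a + 4b + 2c + d = 56
Solving the system yields a = 6, b = 4, c = -1, d = -6.
So f(x) = 6x^3 + 4x^2 - x - 6.
Check: f(-1) = -7. ✓

f(x) = 6x^3 + 4x^2 - x - 6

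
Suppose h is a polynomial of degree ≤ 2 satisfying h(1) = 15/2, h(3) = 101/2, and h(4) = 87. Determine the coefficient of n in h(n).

Write h(n) = an^2 + bn + c. Substituting each data point gives a linear system:
  a + b + c = 15/2
  9a + 3b + c = 101/2
  16a + 4b + c = 87
Solving the system yields a = 5, b = 3/2, c = 1.
So h(n) = 5n^2 + (3/2)n + 1.
The coefficient of n is 3/2.

3/2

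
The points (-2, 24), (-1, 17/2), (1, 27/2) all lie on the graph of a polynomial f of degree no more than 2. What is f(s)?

Using the Lagrange interpolation formula with nodes -2, -1, 1:
  L_0(s) = (s + 1)(s - 1) / 3
  L_1(s) = (s + 2)(s - 1) / -2
  L_2(s) = (s + 2)(s + 1) / 6
Then f(s) = 24·L_0(s) + 17/2·L_1(s) + 27/2·L_2(s).
Expanding and collecting terms gives f(s) = 6s² + (5/2)s + 5.
Check: f(-1) = 17/2. ✓

f(s) = 6s^2 + (5/2)s + 5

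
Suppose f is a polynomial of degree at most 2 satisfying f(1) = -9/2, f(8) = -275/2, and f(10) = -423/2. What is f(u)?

Write f(u) = au^2 + bu + c. Substituting each data point gives a linear system:
  a + b + c = -9/2
  64a + 8b + c = -275/2
  100a + 10b + c = -423/2
Solving the system yields a = -2, b = -1, c = -3/2.
So f(u) = -2u² - u - 3/2.
Check: f(8) = -275/2. ✓

f(u) = -2u^2 - u - 3/2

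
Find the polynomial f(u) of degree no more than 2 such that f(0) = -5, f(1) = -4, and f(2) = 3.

f(u) = 3u^2 - 2u - 5

Using the Lagrange interpolation formula with nodes 0, 1, 2:
  L_0(u) = (u - 1)(u - 2) / 2
  L_1(u) = u(u - 2) / -1
  L_2(u) = u(u - 1) / 2
Then f(u) = -5·L_0(u) - 4·L_1(u) + 3·L_2(u).
Expanding and collecting terms gives f(u) = 3u^2 - 2u - 5.
Check: f(2) = 3. ✓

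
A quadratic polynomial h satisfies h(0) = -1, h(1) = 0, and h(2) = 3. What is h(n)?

Write h(n) = an^2 + bn + c. Substituting each data point gives a linear system:
  c = -1
  a + b + c = 0
  4a + 2b + c = 3
Solving the system yields a = 1, b = 0, c = -1.
So h(n) = n² - 1.
Check: h(0) = -1. ✓

h(n) = n^2 - 1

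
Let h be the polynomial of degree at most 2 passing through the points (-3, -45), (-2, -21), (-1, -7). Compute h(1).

Forward differences of the values at n = -3, -2, -1:
  h  : -45  -21  -7
  Δ  : 24  14
  Δ^2: -10
The second differences are constant, confirming degree 2.
Interpolating (Newton forward form) and evaluating at n = 1 gives h(1) = -9.

-9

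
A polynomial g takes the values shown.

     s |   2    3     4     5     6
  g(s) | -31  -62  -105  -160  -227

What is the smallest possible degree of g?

2

Forward differences of the values at s = 2, 3, 4, 5, 6:
  g  : -31  -62  -105  -160  -227
  Δ  : -31  -43  -55  -67
  Δ^2: -12  -12  -12
  Δ^3: 0  0
  Δ^4: 0
The second differences are constant (-12) and nonzero, while all higher differences vanish, so the minimal degree is 2.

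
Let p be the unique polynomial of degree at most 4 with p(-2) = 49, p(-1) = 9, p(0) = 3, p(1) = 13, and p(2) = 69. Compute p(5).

Write p(u) = au^4 + bu^3 + cu^2 + du + e. Substituting each data point gives a linear system:
  16a - 8b + 4c - 2d + e = 49
  a - b + c - d + e = 9
  e = 3
  a + b + c + d + e = 13
  16a + 8b + 4c + 2d + e = 69
Solving the system yields a = 2, b = 1, c = 6, d = 1, e = 3.
So p(u) = 2u^4 + u^3 + 6u^2 + u + 3.
Then p(5) = 1533.

1533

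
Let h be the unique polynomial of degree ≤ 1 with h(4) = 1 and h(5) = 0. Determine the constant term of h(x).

Write h(x) = ax + b. Substituting each data point gives a linear system:
  4a + b = 1
  5a + b = 0
Solving the system yields a = -1, b = 5.
So h(x) = -x + 5.
The constant term is 5.

5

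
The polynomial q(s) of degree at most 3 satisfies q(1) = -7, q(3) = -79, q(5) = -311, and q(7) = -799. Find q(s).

q(s) = -2s^3 - 2s^2 - 2s - 1

Using the Lagrange interpolation formula with nodes 1, 3, 5, 7:
  L_0(s) = (s - 3)(s - 5)(s - 7) / -48
  L_1(s) = (s - 1)(s - 5)(s - 7) / 16
  L_2(s) = (s - 1)(s - 3)(s - 7) / -16
  L_3(s) = (s - 1)(s - 3)(s - 5) / 48
Then q(s) = -7·L_0(s) - 79·L_1(s) - 311·L_2(s) - 799·L_3(s).
Expanding and collecting terms gives q(s) = -2s^3 - 2s^2 - 2s - 1.
Check: q(7) = -799. ✓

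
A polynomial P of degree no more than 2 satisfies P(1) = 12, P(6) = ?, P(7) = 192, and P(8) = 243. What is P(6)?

The 3 known points determine the degree-2 polynomial uniquely.
Write P(u) = au^2 + bu + c. Substituting each data point gives a linear system:
  a + b + c = 12
  49a + 7b + c = 192
  64a + 8b + c = 243
Solving the system yields a = 3, b = 6, c = 3.
So P(u) = 3u^2 + 6u + 3.
Then P(6) = 147.

147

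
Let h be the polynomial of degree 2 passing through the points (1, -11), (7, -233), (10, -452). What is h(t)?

h(t) = -4t^2 - 5t - 2

Using the Lagrange interpolation formula with nodes 1, 7, 10:
  L_0(t) = (t - 7)(t - 10) / 54
  L_1(t) = (t - 1)(t - 10) / -18
  L_2(t) = (t - 1)(t - 7) / 27
Then h(t) = -11·L_0(t) - 233·L_1(t) - 452·L_2(t).
Expanding and collecting terms gives h(t) = -4t^2 - 5t - 2.
Check: h(1) = -11. ✓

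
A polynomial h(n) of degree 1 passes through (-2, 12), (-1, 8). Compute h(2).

Using the Lagrange interpolation formula with nodes -2, -1:
  L_0(n) = (n + 1) / -1
  L_1(n) = (n + 2) / 1
Then h(n) = 12·L_0(n) + 8·L_1(n).
Expanding and collecting terms gives h(n) = -4n + 4.
Evaluating at n = 2: h(2) = -4.

-4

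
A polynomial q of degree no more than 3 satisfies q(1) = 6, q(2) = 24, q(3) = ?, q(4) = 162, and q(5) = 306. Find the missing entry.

72

The 4 known points determine the degree-3 polynomial uniquely.
Write q(s) = as^3 + bs^2 + cs + d. Substituting each data point gives a linear system:
  a + b + c + d = 6
  8a + 4b + 2c + d = 24
  64a + 16b + 4c + d = 162
  125a + 25b + 5c + d = 306
Solving the system yields a = 2, b = 3, c = -5, d = 6.
So q(s) = 2s^3 + 3s^2 - 5s + 6.
Then q(3) = 72.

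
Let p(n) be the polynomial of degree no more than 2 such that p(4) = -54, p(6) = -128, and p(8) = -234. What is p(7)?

Forward differences of the values at n = 4, 6, 8:
  p  : -54  -128  -234
  Δ  : -74  -106
  Δ^2: -32
The second differences are constant, confirming degree 2.
Interpolating (Newton forward form) and evaluating at n = 7 gives p(7) = -177.

-177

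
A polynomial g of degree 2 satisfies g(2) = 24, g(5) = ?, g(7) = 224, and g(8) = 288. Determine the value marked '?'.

The 3 known points determine the degree-2 polynomial uniquely.
Write g(u) = au^2 + bu + c. Substituting each data point gives a linear system:
  4a + 2b + c = 24
  49a + 7b + c = 224
  64a + 8b + c = 288
Solving the system yields a = 4, b = 4, c = 0.
So g(u) = 4u^2 + 4u.
Then g(5) = 120.

120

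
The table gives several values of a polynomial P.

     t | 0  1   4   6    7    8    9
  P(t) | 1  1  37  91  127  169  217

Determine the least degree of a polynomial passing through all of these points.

Divided differences on the nodes 0, 1, 4, 6, 7, 8, 9:
  order 0: 1  1  37  91  127  169  217
  order 1: 0  12  27  36  42  48
  order 2: 3  3  3  3  3
  order 3: 0  0  0  0
  order 4: 0  0  0
  order 5: 0  0
  order 6: 0
The order-2 divided differences are all 3 (nonzero) and every higher order vanishes, so the data lies on a polynomial of degree exactly 2.

2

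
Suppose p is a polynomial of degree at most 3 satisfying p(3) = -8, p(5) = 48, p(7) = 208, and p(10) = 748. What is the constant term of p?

-2

Write p(x) = ax^3 + bx^2 + cx + d. Substituting each data point gives a linear system:
  27a + 9b + 3c + d = -8
  125a + 25b + 5c + d = 48
  343a + 49b + 7c + d = 208
  1000a + 100b + 10c + d = 748
Solving the system yields a = 1, b = -2, c = -5, d = -2.
So p(x) = x³ - 2x² - 5x - 2.
The constant term is -2.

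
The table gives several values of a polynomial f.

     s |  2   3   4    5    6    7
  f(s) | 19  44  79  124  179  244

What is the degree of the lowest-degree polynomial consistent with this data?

2

Forward differences of the values at s = 2, 3, 4, 5, 6, 7:
  f  : 19  44  79  124  179  244
  Δ  : 25  35  45  55  65
  Δ^2: 10  10  10  10
  Δ^3: 0  0  0
  Δ^4: 0  0
  Δ^5: 0
The second differences are constant (10) and nonzero, while all higher differences vanish, so the minimal degree is 2.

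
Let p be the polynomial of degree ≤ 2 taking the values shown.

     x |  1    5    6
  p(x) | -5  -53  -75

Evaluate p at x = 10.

Write p(x) = ax^2 + bx + c. Substituting each data point gives a linear system:
  a + b + c = -5
  25a + 5b + c = -53
  36a + 6b + c = -75
Solving the system yields a = -2, b = 0, c = -3.
So p(x) = -2x^2 - 3.
Then p(10) = -203.

-203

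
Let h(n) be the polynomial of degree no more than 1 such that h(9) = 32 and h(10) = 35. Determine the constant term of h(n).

5

Write h(n) = an + b. Substituting each data point gives a linear system:
  9a + b = 32
  10a + b = 35
Solving the system yields a = 3, b = 5.
So h(n) = 3n + 5.
The constant term is 5.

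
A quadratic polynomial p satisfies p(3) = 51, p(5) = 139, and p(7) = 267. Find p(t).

Write p(t) = at^2 + bt + c. Substituting each data point gives a linear system:
  9a + 3b + c = 51
  25a + 5b + c = 139
  49a + 7b + c = 267
Solving the system yields a = 5, b = 4, c = -6.
So p(t) = 5t² + 4t - 6.
Check: p(3) = 51. ✓

p(t) = 5t^2 + 4t - 6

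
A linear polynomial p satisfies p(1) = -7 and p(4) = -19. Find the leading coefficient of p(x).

Write p(x) = ax + b. Substituting each data point gives a linear system:
  a + b = -7
  4a + b = -19
Solving the system yields a = -4, b = -3.
So p(x) = -4x - 3.
The leading coefficient is -4.

-4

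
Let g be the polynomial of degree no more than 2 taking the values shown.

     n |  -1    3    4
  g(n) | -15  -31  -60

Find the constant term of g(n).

-4

Write g(n) = an^2 + bn + c. Substituting each data point gives a linear system:
  a - b + c = -15
  9a + 3b + c = -31
  16a + 4b + c = -60
Solving the system yields a = -5, b = 6, c = -4.
So g(n) = -5n^2 + 6n - 4.
The constant term is -4.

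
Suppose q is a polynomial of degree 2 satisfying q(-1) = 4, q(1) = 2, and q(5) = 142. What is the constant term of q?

Write q(n) = an^2 + bn + c. Substituting each data point gives a linear system:
  a - b + c = 4
  a + b + c = 2
  25a + 5b + c = 142
Solving the system yields a = 6, b = -1, c = -3.
So q(n) = 6n^2 - n - 3.
The constant term is -3.

-3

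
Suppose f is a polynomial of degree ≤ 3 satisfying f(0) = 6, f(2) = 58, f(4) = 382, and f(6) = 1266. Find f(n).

Using the Lagrange interpolation formula with nodes 0, 2, 4, 6:
  L_0(n) = (n - 2)(n - 4)(n - 6) / -48
  L_1(n) = n(n - 4)(n - 6) / 16
  L_2(n) = n(n - 2)(n - 6) / -16
  L_3(n) = n(n - 2)(n - 4) / 48
Then f(n) = 6·L_0(n) + 58·L_1(n) + 382·L_2(n) + 1266·L_3(n).
Expanding and collecting terms gives f(n) = 6n^3 - 2n^2 + 6n + 6.
Check: f(2) = 58. ✓

f(n) = 6n^3 - 2n^2 + 6n + 6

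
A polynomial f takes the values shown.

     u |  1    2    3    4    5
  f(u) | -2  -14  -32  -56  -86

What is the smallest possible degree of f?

2

Forward differences of the values at u = 1, 2, 3, 4, 5:
  f  : -2  -14  -32  -56  -86
  Δ  : -12  -18  -24  -30
  Δ^2: -6  -6  -6
  Δ^3: 0  0
  Δ^4: 0
The second differences are constant (-6) and nonzero, while all higher differences vanish, so the minimal degree is 2.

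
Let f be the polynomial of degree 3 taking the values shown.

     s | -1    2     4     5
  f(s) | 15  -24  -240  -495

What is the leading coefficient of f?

Write f(s) = as^3 + bs^2 + cs + d. Substituting each data point gives a linear system:
  -a + b - c + d = 15
  8a + 4b + 2c + d = -24
  64a + 16b + 4c + d = -240
  125a + 25b + 5c + d = -495
Solving the system yields a = -5, b = 6, c = -4, d = 0.
So f(s) = -5s^3 + 6s^2 - 4s.
The leading coefficient is -5.

-5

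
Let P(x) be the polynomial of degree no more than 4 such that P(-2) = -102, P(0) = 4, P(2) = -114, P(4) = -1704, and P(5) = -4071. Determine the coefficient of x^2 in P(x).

-4

Write P(x) = ax^4 + bx^3 + cx^2 + dx + e. Substituting each data point gives a linear system:
  16a - 8b + 4c - 2d + e = -102
  e = 4
  16a + 8b + 4c + 2d + e = -114
  256a + 64b + 16c + 4d + e = -1704
  625a + 125b + 25c + 5d + e = -4071
Solving the system yields a = -6, b = -2, c = -4, d = 5, e = 4.
So P(x) = -6x^4 - 2x^3 - 4x^2 + 5x + 4.
The coefficient of x^2 is -4.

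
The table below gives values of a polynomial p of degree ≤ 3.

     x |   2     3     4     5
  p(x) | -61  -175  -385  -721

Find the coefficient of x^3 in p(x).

-5

Write p(x) = ax^3 + bx^2 + cx + d. Substituting each data point gives a linear system:
  8a + 4b + 2c + d = -61
  27a + 9b + 3c + d = -175
  64a + 16b + 4c + d = -385
  125a + 25b + 5c + d = -721
Solving the system yields a = -5, b = -3, c = -4, d = -1.
So p(x) = -5x³ - 3x² - 4x - 1.
The leading coefficient is -5.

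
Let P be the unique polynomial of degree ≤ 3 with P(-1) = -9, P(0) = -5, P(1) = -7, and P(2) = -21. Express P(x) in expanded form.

P(x) = -x^3 - 3x^2 + 2x - 5

Write P(x) = ax^3 + bx^2 + cx + d. Substituting each data point gives a linear system:
  -a + b - c + d = -9
  d = -5
  a + b + c + d = -7
  8a + 4b + 2c + d = -21
Solving the system yields a = -1, b = -3, c = 2, d = -5.
So P(x) = -x^3 - 3x^2 + 2x - 5.
Check: P(1) = -7. ✓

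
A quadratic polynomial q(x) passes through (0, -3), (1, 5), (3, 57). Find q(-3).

45

Using the Lagrange interpolation formula with nodes 0, 1, 3:
  L_0(x) = (x - 1)(x - 3) / 3
  L_1(x) = x(x - 3) / -2
  L_2(x) = x(x - 1) / 6
Then q(x) = -3·L_0(x) + 5·L_1(x) + 57·L_2(x).
Expanding and collecting terms gives q(x) = 6x^2 + 2x - 3.
Evaluating at x = -3: q(-3) = 45.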